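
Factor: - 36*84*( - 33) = 2^4*3^4*7^1*11^1 = 99792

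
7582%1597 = 1194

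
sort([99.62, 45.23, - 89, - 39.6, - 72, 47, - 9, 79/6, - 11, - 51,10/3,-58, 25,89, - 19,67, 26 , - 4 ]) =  [ - 89, - 72, - 58, - 51, - 39.6,-19, - 11, - 9, - 4,10/3 , 79/6, 25, 26,  45.23, 47,67, 89,  99.62]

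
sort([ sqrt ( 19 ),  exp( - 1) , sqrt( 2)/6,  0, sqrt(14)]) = [ 0, sqrt( 2) /6,exp( - 1),sqrt (14 ),sqrt(19 )]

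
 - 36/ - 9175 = 36/9175 = 0.00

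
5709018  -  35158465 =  - 29449447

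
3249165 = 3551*915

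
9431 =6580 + 2851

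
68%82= 68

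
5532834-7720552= -2187718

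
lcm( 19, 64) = 1216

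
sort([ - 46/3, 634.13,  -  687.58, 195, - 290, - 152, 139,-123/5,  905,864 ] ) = [  -  687.58,  -  290,- 152,-123/5, - 46/3, 139,195,634.13,864,905] 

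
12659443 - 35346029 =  - 22686586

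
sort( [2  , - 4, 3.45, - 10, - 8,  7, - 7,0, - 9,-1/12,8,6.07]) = [ - 10, - 9,- 8,-7, - 4, - 1/12,  0,2,3.45, 6.07 , 7, 8] 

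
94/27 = 94/27 = 3.48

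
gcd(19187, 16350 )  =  1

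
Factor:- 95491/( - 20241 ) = 3^( - 2) * 11^1 * 13^(  -  1 )*173^( - 1 )*8681^1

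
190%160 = 30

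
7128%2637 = 1854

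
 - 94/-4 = 23 + 1/2= 23.50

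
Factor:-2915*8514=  - 2^1*3^2*5^1*11^2*43^1*53^1 = - 24818310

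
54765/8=6845 +5/8 = 6845.62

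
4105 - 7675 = -3570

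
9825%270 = 105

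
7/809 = 7/809 = 0.01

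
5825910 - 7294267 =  - 1468357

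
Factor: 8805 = 3^1*5^1*587^1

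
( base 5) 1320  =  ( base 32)6I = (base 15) e0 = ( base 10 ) 210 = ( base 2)11010010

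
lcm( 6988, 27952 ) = 27952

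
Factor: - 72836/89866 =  - 278/343 = - 2^1*7^ ( - 3)*139^1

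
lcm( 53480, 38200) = 267400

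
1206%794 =412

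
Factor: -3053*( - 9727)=29696531 = 43^1 * 71^2 * 137^1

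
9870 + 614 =10484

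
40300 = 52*775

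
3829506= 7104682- 3275176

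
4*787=3148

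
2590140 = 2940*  881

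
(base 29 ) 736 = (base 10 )5980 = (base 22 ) C7I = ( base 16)175C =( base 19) gae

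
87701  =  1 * 87701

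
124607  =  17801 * 7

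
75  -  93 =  - 18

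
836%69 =8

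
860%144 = 140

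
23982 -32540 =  - 8558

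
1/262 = 1/262 = 0.00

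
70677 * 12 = 848124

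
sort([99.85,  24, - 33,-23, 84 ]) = [ - 33, - 23,  24, 84,99.85 ] 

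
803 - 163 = 640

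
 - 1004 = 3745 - 4749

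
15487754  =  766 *20219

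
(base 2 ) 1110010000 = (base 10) 912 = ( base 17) 32B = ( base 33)rl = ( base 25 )1bc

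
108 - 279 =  - 171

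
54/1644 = 9/274 =0.03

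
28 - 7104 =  - 7076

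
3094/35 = 442/5 = 88.40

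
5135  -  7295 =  -2160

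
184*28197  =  5188248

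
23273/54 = 23273/54 = 430.98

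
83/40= 83/40=2.08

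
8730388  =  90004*97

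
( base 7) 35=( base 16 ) 1a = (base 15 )1b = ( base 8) 32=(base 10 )26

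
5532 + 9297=14829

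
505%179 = 147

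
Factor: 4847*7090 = 34365230 = 2^1* 5^1 * 37^1*131^1*709^1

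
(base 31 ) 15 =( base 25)1B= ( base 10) 36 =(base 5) 121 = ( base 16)24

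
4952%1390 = 782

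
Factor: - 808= -2^3*101^1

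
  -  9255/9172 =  - 2 + 9089/9172 = - 1.01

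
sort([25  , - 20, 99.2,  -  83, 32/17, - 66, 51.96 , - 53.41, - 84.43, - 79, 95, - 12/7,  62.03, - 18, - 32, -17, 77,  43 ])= [ - 84.43, - 83, - 79, - 66, - 53.41 , - 32, - 20, - 18,-17,  -  12/7, 32/17,  25, 43,51.96 , 62.03,77, 95, 99.2]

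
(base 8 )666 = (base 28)fi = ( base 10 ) 438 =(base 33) d9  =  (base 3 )121020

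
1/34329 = 1/34329 = 0.00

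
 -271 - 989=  - 1260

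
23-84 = - 61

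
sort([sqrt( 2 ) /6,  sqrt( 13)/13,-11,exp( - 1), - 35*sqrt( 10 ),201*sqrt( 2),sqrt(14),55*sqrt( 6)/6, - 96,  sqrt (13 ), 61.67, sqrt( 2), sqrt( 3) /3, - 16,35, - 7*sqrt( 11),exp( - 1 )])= [ - 35*sqrt( 10) , - 96, - 7 * sqrt( 11 ), - 16 , - 11,sqrt( 2 )/6,sqrt( 13) /13,exp(- 1 ),  exp( - 1),sqrt( 3)/3,sqrt( 2),sqrt( 13) , sqrt( 14),55 * sqrt( 6)/6,35,61.67, 201  *  sqrt( 2)]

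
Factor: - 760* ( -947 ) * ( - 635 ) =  - 457022200 = - 2^3*5^2*19^1*127^1 *947^1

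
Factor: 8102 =2^1*4051^1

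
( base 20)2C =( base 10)52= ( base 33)1J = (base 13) 40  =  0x34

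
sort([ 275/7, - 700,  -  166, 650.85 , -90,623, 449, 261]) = [ - 700 , - 166, - 90,275/7, 261, 449, 623,  650.85]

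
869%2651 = 869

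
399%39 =9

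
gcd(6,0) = 6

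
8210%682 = 26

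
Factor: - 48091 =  - 48091^1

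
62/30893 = 62/30893 = 0.00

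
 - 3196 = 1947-5143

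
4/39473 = 4/39473 = 0.00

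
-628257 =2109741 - 2737998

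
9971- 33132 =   -  23161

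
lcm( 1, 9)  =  9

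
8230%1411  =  1175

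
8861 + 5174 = 14035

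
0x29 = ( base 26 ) 1f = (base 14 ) 2d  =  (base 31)1A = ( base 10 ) 41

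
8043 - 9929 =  - 1886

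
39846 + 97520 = 137366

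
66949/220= 66949/220 = 304.31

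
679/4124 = 679/4124 = 0.16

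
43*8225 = 353675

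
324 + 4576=4900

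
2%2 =0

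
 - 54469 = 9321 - 63790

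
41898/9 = 13966/3 = 4655.33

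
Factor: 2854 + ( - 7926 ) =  - 5072 = -  2^4 * 317^1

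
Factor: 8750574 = 2^1*3^2*7^1*37^1*1877^1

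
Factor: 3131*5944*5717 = 2^3*31^1*101^1*743^1  *5717^1 = 106397166088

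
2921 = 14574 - 11653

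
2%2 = 0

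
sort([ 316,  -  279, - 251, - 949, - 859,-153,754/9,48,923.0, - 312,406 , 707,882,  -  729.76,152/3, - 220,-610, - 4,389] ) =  [  -  949 ,  -  859 , - 729.76, - 610,  -  312, - 279,  -  251, - 220,- 153, - 4,48,152/3,754/9,  316,389,  406, 707 , 882, 923.0 ] 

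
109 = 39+70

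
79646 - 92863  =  -13217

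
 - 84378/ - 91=12054/13  =  927.23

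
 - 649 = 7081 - 7730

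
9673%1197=97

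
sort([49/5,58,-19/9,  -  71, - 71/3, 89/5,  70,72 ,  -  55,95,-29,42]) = [ - 71, - 55, - 29, - 71/3,-19/9,49/5,89/5,42,58, 70 , 72 , 95] 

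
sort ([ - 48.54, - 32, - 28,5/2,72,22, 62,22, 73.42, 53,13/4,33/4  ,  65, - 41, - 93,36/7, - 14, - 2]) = [ - 93, - 48.54,-41, - 32  , - 28, - 14, - 2 , 5/2 , 13/4,36/7,33/4, 22,22, 53,62,65,  72,73.42 ]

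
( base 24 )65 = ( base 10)149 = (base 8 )225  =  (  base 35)49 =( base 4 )2111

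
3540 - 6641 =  - 3101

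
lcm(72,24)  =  72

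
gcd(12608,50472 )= 8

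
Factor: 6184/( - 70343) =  - 2^3 *7^( - 1)*13^( - 1) = - 8/91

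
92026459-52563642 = 39462817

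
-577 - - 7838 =7261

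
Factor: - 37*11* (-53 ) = 11^1 *37^1 * 53^1= 21571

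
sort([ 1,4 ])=[ 1, 4] 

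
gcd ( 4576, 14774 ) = 2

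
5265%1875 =1515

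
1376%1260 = 116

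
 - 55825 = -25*2233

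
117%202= 117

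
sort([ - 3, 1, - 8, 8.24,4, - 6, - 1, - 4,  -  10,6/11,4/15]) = [ - 10, - 8,-6, - 4, - 3,  -  1,4/15, 6/11,1, 4,8.24 ]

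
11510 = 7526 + 3984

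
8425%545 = 250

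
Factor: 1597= 1597^1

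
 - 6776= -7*968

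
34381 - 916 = 33465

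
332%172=160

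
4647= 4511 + 136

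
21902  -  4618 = 17284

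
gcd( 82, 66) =2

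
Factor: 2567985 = 3^1* 5^1*7^1*37^1*661^1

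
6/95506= 3/47753  =  0.00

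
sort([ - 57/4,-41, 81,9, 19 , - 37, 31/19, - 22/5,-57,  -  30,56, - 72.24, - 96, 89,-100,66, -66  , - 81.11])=[ - 100,-96,  -  81.11,-72.24,  -  66, - 57, - 41, - 37,  -  30, - 57/4, - 22/5,31/19, 9,  19,56, 66, 81, 89]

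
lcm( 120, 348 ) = 3480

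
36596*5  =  182980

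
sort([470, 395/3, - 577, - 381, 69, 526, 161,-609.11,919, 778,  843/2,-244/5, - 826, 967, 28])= [ - 826, - 609.11,- 577, - 381, - 244/5,28 , 69, 395/3,  161, 843/2,470, 526,778, 919, 967] 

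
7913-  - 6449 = 14362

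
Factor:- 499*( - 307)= 153193 = 307^1*499^1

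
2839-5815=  - 2976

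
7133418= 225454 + 6907964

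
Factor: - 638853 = -3^1* 61^1*3491^1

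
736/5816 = 92/727  =  0.13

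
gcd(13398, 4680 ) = 6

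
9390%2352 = 2334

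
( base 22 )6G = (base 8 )224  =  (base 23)6a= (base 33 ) 4g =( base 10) 148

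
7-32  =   - 25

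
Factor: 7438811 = 1759^1* 4229^1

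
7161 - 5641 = 1520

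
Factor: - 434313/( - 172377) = 451/179 =11^1*41^1 * 179^( - 1)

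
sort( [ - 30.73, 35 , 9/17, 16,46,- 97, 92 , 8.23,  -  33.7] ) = [ - 97, - 33.7, - 30.73 , 9/17 , 8.23,  16, 35,  46 , 92]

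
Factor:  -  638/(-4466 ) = 1/7 = 7^( - 1)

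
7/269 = 7/269 = 0.03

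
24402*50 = 1220100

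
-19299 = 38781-58080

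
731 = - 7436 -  - 8167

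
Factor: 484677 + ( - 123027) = 2^1*3^1*5^2 * 2411^1 = 361650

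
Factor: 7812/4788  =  31/19 = 19^( - 1) * 31^1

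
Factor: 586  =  2^1*293^1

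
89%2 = 1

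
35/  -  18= - 2 + 1/18 = -1.94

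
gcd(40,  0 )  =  40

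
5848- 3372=2476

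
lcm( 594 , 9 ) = 594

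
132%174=132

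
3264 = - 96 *( - 34 )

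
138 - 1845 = -1707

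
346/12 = 173/6=28.83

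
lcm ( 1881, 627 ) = 1881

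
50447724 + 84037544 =134485268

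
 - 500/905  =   - 1 + 81/181 = -0.55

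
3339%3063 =276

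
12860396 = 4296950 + 8563446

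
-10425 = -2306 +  - 8119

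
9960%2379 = 444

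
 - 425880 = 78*( - 5460 ) 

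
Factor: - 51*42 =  - 2^1* 3^2 * 7^1*17^1  =  -2142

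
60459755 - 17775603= 42684152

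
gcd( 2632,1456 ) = 56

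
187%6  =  1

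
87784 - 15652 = 72132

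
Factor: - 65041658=- 2^1*11^1*31^1 *95369^1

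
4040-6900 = -2860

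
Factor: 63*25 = 3^2*5^2*7^1 = 1575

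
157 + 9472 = 9629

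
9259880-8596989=662891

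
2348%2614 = 2348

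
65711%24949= 15813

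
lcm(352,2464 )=2464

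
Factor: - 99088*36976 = -2^8*11^1*563^1*2311^1 = - 3663877888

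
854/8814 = 427/4407 = 0.10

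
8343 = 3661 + 4682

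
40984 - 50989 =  - 10005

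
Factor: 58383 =3^2*13^1*499^1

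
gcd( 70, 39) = 1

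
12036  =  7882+4154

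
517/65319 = 517/65319 = 0.01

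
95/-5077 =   -  95/5077= - 0.02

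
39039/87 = 13013/29 = 448.72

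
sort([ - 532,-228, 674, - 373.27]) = [ - 532 ,- 373.27,  -  228, 674]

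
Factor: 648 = 2^3*3^4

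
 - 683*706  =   - 482198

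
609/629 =609/629 =0.97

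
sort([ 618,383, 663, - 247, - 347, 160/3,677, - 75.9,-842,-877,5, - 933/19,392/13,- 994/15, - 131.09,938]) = [ - 877, - 842, - 347, - 247, - 131.09,-75.9,-994/15, - 933/19, 5, 392/13,160/3, 383, 618,663 , 677,938 ]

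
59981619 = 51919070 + 8062549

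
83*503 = 41749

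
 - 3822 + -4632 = - 8454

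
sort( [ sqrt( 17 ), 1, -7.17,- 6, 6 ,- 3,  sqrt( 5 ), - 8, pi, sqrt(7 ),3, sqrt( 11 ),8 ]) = [ -8,-7.17, -6, - 3, 1,  sqrt( 5) , sqrt(7), 3, pi,sqrt( 11 ), sqrt( 17 ), 6, 8]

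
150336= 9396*16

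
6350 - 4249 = 2101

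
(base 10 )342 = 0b101010110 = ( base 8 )526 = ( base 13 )204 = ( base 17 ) 132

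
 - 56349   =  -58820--2471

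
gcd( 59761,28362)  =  1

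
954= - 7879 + 8833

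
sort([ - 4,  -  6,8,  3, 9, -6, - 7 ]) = [ - 7, - 6,  -  6, - 4, 3 , 8, 9]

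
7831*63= 493353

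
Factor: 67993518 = 2^1*3^1*139^1*81527^1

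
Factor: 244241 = 467^1*523^1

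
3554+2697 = 6251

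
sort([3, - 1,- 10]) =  [ - 10,-1, 3] 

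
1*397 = 397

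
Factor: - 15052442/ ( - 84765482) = 23^1*337^1*971^1*4889^(-1 )*8669^( - 1) = 7526221/42382741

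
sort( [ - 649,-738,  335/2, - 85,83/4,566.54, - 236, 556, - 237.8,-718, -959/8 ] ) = [ - 738,- 718,  -  649, - 237.8,-236 ,-959/8, - 85,  83/4,335/2,  556, 566.54]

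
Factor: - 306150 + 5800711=5494561 = 317^1 *17333^1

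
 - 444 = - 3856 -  - 3412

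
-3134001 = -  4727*663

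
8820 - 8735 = 85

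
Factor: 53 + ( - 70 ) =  - 17 = - 17^1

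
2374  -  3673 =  - 1299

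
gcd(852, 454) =2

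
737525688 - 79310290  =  658215398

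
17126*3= 51378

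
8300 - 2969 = 5331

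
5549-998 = 4551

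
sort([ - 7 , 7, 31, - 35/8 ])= [ - 7, - 35/8,7, 31]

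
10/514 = 5/257= 0.02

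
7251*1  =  7251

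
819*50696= 41520024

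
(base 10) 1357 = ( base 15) 607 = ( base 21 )31d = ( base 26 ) 205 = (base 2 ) 10101001101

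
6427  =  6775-348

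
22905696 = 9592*2388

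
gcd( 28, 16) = 4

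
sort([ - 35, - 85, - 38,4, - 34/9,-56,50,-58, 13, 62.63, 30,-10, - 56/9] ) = [ - 85,  -  58,-56,  -  38, - 35,-10,  -  56/9, - 34/9, 4,13, 30,  50, 62.63]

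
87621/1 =87621 = 87621.00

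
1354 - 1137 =217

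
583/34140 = 583/34140 = 0.02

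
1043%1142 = 1043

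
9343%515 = 73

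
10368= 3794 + 6574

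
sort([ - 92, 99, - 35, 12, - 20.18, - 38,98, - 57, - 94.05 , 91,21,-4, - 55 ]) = [ - 94.05, - 92, - 57, - 55, - 38, - 35, - 20.18 , - 4,  12,21,91,  98,99 ] 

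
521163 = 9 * 57907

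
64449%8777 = 3010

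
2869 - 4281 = -1412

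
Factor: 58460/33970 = 74/43 = 2^1*37^1*43^(-1)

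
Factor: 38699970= 2^1*3^1* 5^1*71^1 *18169^1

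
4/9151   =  4/9151 = 0.00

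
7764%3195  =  1374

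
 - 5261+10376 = 5115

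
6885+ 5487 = 12372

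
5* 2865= 14325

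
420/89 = 4+64/89 = 4.72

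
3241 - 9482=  - 6241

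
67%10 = 7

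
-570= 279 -849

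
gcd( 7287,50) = 1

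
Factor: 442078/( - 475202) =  - 347^1*373^(-1 ) = -347/373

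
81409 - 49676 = 31733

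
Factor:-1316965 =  - 5^1*13^1 *20261^1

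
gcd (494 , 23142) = 38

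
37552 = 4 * 9388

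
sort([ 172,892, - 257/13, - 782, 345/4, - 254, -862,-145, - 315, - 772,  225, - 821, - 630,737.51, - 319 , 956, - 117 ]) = [ - 862, - 821 , - 782, - 772, - 630, - 319, - 315,-254,-145, - 117, - 257/13, 345/4 , 172,225,737.51, 892,956]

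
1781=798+983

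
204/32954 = 102/16477  =  0.01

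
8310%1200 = 1110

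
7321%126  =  13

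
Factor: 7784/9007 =2^3 *7^1* 139^1 * 9007^( - 1 )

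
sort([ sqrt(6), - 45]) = [-45,sqrt( 6) ] 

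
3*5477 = 16431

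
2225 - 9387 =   -  7162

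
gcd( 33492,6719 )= 1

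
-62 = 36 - 98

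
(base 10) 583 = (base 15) 28D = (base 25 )N8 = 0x247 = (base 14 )2d9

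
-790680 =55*( - 14376 ) 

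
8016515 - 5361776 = 2654739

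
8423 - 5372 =3051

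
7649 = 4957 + 2692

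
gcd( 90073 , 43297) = 1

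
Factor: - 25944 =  - 2^3*3^1*23^1*47^1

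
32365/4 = 32365/4 = 8091.25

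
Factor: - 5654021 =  - 23^1*293^1*839^1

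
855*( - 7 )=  - 5985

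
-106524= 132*( - 807) 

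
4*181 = 724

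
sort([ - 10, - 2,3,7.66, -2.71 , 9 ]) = [ - 10 , -2.71, - 2 , 3, 7.66 , 9 ]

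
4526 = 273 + 4253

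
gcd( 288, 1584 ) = 144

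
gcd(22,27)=1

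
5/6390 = 1/1278 = 0.00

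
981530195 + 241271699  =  1222801894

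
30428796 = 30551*996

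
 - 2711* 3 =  - 8133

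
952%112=56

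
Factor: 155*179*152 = 4217240 = 2^3*5^1*19^1*31^1*179^1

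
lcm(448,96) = 1344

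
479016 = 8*59877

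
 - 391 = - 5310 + 4919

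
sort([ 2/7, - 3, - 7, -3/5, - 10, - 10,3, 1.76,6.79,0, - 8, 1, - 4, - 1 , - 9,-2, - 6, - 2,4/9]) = [ - 10, - 10, - 9,- 8, - 7 , - 6, - 4,-3, - 2, - 2, - 1,  -  3/5, 0,2/7,4/9,1,1.76, 3,6.79 ] 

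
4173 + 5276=9449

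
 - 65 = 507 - 572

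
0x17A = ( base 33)BF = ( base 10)378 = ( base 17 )154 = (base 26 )ee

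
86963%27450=4613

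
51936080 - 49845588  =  2090492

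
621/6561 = 23/243 = 0.09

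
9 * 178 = 1602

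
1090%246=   106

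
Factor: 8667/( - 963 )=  - 3^2 = -9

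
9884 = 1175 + 8709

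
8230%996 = 262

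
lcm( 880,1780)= 78320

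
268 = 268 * 1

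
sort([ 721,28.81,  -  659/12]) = [ - 659/12, 28.81, 721 ]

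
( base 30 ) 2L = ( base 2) 1010001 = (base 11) 74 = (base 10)81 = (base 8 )121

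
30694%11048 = 8598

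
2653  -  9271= - 6618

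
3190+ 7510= 10700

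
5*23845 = 119225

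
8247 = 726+7521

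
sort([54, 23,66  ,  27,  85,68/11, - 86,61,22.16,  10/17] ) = [-86,  10/17,  68/11,22.16, 23,27 , 54 , 61,66,  85 ] 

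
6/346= 3/173 = 0.02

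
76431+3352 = 79783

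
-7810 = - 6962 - 848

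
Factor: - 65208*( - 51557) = 3361928856 = 2^3*3^1*11^2*13^1*19^1*43^1*109^1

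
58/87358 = 29/43679 = 0.00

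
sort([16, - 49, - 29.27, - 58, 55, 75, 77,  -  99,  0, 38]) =[  -  99 , - 58,  -  49,-29.27, 0, 16, 38, 55, 75, 77 ] 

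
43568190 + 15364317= 58932507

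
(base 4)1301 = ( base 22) 53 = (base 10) 113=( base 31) 3K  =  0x71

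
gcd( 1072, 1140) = 4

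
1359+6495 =7854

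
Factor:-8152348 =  - 2^2*73^1*27919^1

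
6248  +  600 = 6848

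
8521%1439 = 1326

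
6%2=0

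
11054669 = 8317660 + 2737009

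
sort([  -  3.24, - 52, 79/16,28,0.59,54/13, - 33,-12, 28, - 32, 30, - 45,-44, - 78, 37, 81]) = [ - 78,-52,- 45, - 44, - 33,  -  32 ,  -  12, - 3.24,  0.59, 54/13, 79/16,28,28, 30, 37,81] 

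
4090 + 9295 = 13385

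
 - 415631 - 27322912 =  - 27738543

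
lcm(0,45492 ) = 0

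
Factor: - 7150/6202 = - 3575/3101 =-5^2*7^(-1)*11^1*13^1*443^( - 1)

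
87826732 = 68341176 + 19485556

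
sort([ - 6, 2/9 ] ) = [ -6,2/9 ]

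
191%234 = 191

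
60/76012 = 15/19003=0.00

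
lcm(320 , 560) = 2240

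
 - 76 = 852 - 928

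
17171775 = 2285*7515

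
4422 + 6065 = 10487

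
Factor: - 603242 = - 2^1*89^1*3389^1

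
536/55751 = 536/55751 = 0.01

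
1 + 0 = 1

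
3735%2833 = 902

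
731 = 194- - 537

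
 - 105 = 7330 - 7435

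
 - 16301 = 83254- 99555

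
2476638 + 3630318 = 6106956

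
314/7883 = 314/7883= 0.04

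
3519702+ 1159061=4678763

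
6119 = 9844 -3725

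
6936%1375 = 61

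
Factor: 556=2^2*139^1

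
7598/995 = 7598/995=7.64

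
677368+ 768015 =1445383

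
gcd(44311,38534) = 1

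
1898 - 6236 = - 4338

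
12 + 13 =25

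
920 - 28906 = - 27986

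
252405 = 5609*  45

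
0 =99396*0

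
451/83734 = 451/83734 =0.01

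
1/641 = 1/641= 0.00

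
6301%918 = 793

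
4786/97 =49  +  33/97 = 49.34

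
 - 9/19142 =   -  9/19142 = - 0.00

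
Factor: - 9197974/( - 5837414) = 4598987/2918707 = 11^( - 1 )  *  113^1*40699^1*265337^( - 1)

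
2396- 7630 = - 5234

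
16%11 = 5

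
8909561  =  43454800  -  34545239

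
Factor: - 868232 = -2^3*108529^1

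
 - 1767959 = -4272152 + 2504193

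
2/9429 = 2/9429 = 0.00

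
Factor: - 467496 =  - 2^3*3^2 * 43^1 * 151^1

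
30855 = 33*935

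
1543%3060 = 1543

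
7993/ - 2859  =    -  7993/2859 =- 2.80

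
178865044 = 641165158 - 462300114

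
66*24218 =1598388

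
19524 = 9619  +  9905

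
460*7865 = 3617900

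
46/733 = 46/733 = 0.06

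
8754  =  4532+4222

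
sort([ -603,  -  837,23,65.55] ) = [  -  837,-603, 23, 65.55 ] 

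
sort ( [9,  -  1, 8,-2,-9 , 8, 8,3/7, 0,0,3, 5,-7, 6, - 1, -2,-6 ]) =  [-9, - 7, - 6,-2,  -  2,-1 , - 1,0, 0,3/7, 3, 5,  6, 8, 8, 8, 9] 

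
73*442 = 32266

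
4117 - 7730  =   - 3613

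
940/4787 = 940/4787 = 0.20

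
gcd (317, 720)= 1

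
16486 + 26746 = 43232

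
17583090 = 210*83729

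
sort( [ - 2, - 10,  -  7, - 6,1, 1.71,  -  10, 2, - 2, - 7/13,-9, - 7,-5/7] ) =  [ - 10, - 10,  -  9, - 7, - 7,  -  6 , - 2, - 2,- 5/7, - 7/13, 1, 1.71,2]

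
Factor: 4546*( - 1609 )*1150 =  - 8411691100 = - 2^2*5^2 * 23^1*1609^1*2273^1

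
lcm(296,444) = 888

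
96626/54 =1789 + 10/27  =  1789.37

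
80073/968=82+697/968 = 82.72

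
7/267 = 7/267= 0.03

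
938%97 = 65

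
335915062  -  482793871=  -  146878809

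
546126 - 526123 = 20003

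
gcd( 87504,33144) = 24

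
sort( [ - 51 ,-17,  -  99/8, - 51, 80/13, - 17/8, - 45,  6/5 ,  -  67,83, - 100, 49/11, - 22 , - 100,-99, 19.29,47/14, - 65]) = [ - 100, - 100,-99,  -  67, - 65 , - 51, - 51,-45 , - 22, - 17, - 99/8, - 17/8,6/5,  47/14, 49/11  ,  80/13, 19.29 , 83]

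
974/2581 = 974/2581=0.38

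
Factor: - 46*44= - 2024 =- 2^3*11^1*23^1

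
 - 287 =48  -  335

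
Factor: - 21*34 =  - 2^1*3^1 * 7^1*17^1  =  - 714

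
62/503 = 62/503 = 0.12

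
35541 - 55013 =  -19472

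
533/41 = 13 = 13.00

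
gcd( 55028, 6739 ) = 1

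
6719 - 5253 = 1466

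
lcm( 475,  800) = 15200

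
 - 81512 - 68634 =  - 150146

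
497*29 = 14413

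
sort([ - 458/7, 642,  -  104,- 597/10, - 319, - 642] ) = [  -  642,- 319,- 104,-458/7,- 597/10, 642] 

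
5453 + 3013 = 8466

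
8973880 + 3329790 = 12303670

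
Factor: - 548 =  - 2^2*137^1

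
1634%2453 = 1634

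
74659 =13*5743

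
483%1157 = 483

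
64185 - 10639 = 53546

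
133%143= 133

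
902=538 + 364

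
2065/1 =2065 = 2065.00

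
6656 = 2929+3727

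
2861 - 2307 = 554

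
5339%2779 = 2560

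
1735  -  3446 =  - 1711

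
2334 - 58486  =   - 56152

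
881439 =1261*699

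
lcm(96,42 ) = 672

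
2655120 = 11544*230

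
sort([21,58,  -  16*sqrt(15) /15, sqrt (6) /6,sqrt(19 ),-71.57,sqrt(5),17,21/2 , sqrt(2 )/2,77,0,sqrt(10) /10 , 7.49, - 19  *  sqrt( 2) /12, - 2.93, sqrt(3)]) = [- 71.57, -16*sqrt( 15)/15, - 2.93, -19*sqrt( 2 ) /12,0,sqrt( 10)/10,sqrt( 6)/6, sqrt(2)/2,sqrt(3 ) , sqrt (5),sqrt( 19),  7.49, 21/2, 17,21, 58,77 ] 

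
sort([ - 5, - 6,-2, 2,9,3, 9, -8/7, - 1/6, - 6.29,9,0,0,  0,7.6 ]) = [ - 6.29,-6 , - 5,-2, - 8/7, - 1/6,0, 0,0,2,  3,  7.6, 9, 9, 9 ]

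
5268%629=236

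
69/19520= 69/19520  =  0.00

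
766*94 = 72004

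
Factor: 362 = 2^1 * 181^1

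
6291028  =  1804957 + 4486071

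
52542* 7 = 367794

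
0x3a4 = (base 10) 932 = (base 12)658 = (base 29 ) 134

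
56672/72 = 787+1/9   =  787.11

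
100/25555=20/5111=0.00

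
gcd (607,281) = 1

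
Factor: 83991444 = 2^2*3^1*47^1*148921^1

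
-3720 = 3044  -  6764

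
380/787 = 380/787=0.48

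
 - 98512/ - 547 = 98512/547 = 180.10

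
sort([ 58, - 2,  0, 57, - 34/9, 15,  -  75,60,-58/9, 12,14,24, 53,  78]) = [ - 75,-58/9, - 34/9,  -  2, 0, 12, 14, 15,  24,53, 57 , 58, 60,78]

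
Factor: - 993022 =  - 2^1*496511^1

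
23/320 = 23/320= 0.07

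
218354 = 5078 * 43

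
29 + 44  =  73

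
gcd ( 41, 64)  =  1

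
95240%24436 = 21932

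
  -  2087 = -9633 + 7546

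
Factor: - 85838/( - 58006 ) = 42919/29003 = 13^( - 1 )*23^ ( - 1)*97^( - 1 )*167^1*257^1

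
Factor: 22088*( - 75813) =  - 2^3*3^1*11^1*37^1*251^1*683^1 = -  1674557544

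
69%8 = 5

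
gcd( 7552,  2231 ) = 1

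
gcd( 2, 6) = 2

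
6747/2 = 3373 + 1/2 = 3373.50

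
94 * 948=89112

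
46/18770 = 23/9385=0.00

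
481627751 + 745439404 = 1227067155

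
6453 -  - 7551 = 14004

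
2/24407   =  2/24407 = 0.00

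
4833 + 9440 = 14273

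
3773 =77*49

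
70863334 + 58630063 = 129493397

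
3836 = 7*548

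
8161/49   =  166 + 27/49 = 166.55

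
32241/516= 62+83/172 = 62.48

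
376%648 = 376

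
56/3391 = 56/3391 = 0.02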